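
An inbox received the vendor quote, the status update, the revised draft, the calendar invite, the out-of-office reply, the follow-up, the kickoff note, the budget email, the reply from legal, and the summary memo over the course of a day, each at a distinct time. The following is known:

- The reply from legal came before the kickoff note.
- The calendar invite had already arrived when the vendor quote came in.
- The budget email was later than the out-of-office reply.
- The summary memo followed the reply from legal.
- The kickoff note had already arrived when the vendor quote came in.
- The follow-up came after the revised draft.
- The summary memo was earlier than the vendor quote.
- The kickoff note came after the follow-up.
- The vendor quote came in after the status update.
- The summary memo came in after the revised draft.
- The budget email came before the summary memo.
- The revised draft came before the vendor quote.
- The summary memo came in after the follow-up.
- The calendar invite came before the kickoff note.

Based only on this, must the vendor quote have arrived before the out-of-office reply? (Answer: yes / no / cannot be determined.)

Tracing the constraints gives the out-of-office reply → the budget email → the summary memo → the vendor quote, so the out-of-office reply must come before the vendor quote.
That means the vendor quote cannot be before the out-of-office reply.

no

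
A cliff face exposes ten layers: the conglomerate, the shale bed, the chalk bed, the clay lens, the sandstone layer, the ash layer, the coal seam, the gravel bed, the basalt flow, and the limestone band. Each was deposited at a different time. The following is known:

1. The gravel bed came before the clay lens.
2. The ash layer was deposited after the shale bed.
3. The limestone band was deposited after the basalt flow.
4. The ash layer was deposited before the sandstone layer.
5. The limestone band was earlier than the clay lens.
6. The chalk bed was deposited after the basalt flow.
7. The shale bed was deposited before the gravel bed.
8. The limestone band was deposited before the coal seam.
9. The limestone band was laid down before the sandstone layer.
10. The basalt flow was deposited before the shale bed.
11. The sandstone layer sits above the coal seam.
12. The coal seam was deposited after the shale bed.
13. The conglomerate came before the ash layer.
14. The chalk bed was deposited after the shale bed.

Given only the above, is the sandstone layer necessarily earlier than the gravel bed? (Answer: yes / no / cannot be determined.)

No chain of stated constraints runs from the sandstone layer to the gravel bed, and none runs from the gravel bed to the sandstone layer either.
So the relative order of the sandstone layer and the gravel bed is not fixed by the given facts.

cannot be determined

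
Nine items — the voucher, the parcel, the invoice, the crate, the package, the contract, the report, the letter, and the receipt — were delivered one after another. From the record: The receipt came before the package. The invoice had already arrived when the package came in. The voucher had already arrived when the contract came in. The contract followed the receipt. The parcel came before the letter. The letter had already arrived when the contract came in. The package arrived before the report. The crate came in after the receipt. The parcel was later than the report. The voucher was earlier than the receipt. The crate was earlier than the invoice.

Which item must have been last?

Every other item has a chain of constraints placing it before the contract, so the contract is last.

the contract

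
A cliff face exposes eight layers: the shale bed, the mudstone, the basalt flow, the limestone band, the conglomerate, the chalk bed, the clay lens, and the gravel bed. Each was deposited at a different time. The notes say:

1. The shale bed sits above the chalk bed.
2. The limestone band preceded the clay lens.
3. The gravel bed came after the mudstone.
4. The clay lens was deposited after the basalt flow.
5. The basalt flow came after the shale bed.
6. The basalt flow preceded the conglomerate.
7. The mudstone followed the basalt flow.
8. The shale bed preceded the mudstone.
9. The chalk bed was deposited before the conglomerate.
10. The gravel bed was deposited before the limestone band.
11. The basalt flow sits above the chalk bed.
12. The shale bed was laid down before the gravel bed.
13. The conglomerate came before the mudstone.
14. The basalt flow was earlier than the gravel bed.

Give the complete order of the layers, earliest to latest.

the chalk bed, the shale bed, the basalt flow, the conglomerate, the mudstone, the gravel bed, the limestone band, the clay lens

The constraints fix every adjacent pair, so only one ordering works:
the chalk bed → the shale bed → the basalt flow → the conglomerate → the mudstone → the gravel bed → the limestone band → the clay lens.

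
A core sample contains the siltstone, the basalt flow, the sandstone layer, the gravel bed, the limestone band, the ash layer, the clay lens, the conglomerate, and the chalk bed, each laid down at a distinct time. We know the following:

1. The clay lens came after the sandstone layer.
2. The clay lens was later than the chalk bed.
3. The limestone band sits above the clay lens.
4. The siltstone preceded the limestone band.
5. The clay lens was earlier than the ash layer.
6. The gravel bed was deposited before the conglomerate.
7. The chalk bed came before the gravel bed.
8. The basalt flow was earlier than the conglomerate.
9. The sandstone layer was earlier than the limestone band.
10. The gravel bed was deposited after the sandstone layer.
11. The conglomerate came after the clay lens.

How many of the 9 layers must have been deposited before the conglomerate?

Directly stated before the conglomerate: the basalt flow, the clay lens, and the gravel bed.
The chalk bed reaches the conglomerate via the chalk bed → the gravel bed → the conglomerate.
The sandstone layer reaches the conglomerate via the sandstone layer → the gravel bed → the conglomerate.
No chain forces the limestone band (or any of the others) ahead of the conglomerate.
That's the basalt flow, the chalk bed, the clay lens, the gravel bed, and the sandstone layer — 5 in all.

5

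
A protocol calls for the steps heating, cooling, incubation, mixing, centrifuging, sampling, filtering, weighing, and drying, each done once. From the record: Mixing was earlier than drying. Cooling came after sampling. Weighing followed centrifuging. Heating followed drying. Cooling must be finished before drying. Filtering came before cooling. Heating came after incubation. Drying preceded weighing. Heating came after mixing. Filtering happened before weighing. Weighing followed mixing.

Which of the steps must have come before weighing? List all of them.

Directly stated before weighing: centrifuging, drying, filtering, and mixing.
Cooling reaches weighing via cooling → drying → weighing.
Sampling reaches weighing via sampling → cooling → drying → weighing.
No chain forces incubation (or any of the others) ahead of weighing.

centrifuging, cooling, drying, filtering, mixing, sampling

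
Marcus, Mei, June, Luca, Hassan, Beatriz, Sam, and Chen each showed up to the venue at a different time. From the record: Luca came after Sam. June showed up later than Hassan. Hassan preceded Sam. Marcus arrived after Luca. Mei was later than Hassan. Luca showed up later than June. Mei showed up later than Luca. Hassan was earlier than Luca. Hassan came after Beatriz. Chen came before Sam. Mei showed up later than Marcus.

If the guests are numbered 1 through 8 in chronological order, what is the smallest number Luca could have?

6

Beatriz, Chen, Hassan, June, and Sam must all come before Luca — 5 forced predecessors.
Nothing else is forced ahead of Luca, so their earliest slot is position 5 + 1 = 6.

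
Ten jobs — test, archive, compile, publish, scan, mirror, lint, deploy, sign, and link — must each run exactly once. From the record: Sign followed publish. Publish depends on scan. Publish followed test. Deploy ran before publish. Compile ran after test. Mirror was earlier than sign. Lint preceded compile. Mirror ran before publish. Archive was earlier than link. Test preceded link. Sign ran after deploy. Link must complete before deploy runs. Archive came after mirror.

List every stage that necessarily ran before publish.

Directly stated before publish: deploy, mirror, scan, and test.
Archive reaches publish via archive → link → deploy → publish.
Link reaches publish via link → deploy → publish.

archive, deploy, link, mirror, scan, test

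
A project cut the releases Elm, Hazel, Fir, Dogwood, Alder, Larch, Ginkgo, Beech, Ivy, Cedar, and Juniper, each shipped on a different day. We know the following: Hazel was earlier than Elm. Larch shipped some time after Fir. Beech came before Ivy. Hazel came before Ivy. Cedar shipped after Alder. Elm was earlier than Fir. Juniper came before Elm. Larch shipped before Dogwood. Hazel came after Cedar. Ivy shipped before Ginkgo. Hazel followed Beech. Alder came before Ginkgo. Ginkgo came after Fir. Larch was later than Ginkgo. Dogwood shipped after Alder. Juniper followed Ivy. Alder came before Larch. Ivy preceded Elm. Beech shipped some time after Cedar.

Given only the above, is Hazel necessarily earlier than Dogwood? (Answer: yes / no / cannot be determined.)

yes

Chain the constraints: Hazel → Elm → Fir → Larch → Dogwood. Each link is directly stated, so Hazel comes before Dogwood.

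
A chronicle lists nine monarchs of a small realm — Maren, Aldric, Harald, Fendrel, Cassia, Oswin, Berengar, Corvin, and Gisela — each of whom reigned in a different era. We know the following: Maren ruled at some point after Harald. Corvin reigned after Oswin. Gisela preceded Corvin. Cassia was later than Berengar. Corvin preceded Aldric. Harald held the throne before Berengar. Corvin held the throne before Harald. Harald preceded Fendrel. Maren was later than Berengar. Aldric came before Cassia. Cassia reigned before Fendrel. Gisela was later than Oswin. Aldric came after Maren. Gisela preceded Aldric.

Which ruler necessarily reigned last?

Every other ruler has a chain of constraints placing them before Fendrel, so Fendrel is last.

Fendrel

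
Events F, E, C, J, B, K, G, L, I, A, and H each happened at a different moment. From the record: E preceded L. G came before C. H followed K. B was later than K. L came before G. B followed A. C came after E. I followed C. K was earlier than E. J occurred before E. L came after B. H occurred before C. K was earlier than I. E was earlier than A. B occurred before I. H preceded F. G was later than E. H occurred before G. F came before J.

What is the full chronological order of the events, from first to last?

K, H, F, J, E, A, B, L, G, C, I

The constraints fix every adjacent pair, so only one ordering works:
K → H → F → J → E → A → B → L → G → C → I.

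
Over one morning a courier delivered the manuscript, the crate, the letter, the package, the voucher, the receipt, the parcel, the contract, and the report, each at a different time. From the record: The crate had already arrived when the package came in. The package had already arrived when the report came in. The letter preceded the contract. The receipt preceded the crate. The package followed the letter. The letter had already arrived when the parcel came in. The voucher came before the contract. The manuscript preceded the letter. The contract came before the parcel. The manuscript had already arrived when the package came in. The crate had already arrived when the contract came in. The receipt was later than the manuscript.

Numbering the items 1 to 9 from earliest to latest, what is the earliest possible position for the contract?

6

The crate, the letter, the manuscript, the receipt, and the voucher must all come before the contract — 5 forced predecessors.
Nothing else is forced ahead of the contract, so its earliest slot is position 5 + 1 = 6.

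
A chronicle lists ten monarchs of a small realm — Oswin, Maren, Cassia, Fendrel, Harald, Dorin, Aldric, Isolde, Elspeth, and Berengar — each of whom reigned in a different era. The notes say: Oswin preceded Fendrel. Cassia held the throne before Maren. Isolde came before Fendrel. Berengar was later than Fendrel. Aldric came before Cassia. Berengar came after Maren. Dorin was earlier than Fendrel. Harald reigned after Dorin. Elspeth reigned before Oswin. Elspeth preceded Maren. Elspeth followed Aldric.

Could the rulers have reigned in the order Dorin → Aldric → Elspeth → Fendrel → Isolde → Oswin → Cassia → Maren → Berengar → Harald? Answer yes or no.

no

The constraints require Oswin before Fendrel, but in the proposed sequence Fendrel appears ahead of Oswin. That one violation is enough.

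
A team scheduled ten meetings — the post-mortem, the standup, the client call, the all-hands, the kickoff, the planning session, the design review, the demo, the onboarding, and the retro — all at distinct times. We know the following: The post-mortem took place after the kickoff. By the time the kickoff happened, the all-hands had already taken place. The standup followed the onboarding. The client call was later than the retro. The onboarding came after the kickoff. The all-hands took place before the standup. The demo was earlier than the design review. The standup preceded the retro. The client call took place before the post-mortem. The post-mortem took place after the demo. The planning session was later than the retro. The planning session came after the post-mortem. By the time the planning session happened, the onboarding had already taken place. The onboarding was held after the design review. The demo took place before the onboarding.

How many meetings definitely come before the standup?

Directly stated before the standup: the all-hands and the onboarding.
The demo reaches the standup via the demo → the onboarding → the standup.
The design review reaches the standup via the design review → the onboarding → the standup.
The kickoff reaches the standup via the kickoff → the onboarding → the standup.
No chain forces the planning session (or any of the others) ahead of the standup.
That's the all-hands, the demo, the design review, the kickoff, and the onboarding — 5 in all.

5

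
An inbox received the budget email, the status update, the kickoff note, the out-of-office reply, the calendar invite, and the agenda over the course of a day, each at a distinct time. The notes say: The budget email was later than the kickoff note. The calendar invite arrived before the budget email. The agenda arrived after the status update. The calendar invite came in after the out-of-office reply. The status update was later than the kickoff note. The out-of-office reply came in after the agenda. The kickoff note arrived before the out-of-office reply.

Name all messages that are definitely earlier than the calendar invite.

Directly stated before the calendar invite: the out-of-office reply.
The agenda reaches the calendar invite via the agenda → the out-of-office reply → the calendar invite.
The kickoff note reaches the calendar invite via the kickoff note → the out-of-office reply → the calendar invite.
The status update reaches the calendar invite via the status update → the agenda → the out-of-office reply → the calendar invite.
No chain forces the budget email ahead of the calendar invite.

the agenda, the kickoff note, the out-of-office reply, the status update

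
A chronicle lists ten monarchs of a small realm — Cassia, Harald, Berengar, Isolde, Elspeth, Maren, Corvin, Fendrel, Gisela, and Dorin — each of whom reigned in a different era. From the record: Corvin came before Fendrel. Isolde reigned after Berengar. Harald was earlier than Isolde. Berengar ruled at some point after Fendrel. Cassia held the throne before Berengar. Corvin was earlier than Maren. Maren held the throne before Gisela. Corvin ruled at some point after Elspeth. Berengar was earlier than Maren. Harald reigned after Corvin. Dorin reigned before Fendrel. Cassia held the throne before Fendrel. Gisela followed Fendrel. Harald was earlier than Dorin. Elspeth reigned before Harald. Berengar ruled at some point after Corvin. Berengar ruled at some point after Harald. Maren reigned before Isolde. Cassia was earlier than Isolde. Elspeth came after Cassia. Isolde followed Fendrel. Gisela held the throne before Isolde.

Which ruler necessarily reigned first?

Cassia has a chain of constraints placing them before every other ruler, so Cassia must be first.

Cassia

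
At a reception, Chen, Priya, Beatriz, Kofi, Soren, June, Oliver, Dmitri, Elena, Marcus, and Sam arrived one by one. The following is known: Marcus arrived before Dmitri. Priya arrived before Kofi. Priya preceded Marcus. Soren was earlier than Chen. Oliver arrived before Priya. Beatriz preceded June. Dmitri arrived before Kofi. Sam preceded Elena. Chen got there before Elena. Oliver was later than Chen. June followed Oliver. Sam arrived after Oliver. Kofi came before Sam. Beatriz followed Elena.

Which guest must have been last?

June

Every other guest has a chain of constraints placing them before June, so June is last.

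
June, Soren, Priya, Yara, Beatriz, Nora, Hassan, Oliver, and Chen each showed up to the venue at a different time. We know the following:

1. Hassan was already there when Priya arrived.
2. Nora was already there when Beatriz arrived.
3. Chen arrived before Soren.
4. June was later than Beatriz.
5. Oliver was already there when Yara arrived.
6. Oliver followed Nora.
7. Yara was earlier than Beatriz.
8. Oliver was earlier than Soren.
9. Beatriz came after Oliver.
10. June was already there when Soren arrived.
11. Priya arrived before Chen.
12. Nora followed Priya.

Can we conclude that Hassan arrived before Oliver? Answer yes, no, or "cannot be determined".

yes

Chain the constraints: Hassan → Priya → Nora → Oliver. Each link is directly stated, so Hassan comes before Oliver.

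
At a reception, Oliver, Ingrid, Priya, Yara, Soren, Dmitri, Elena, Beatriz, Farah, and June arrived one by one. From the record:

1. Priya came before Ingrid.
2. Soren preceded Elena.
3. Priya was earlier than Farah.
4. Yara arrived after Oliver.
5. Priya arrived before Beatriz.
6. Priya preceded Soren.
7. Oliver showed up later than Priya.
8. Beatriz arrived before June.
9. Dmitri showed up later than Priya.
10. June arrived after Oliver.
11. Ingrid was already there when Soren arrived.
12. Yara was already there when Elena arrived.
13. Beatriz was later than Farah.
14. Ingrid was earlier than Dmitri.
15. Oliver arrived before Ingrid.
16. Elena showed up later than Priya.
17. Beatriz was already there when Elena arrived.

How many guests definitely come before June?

Directly stated before June: Beatriz and Oliver.
Farah reaches June via Farah → Beatriz → June.
Priya reaches June via Priya → Beatriz → June.
That's Beatriz, Farah, Oliver, and Priya — 4 in all.

4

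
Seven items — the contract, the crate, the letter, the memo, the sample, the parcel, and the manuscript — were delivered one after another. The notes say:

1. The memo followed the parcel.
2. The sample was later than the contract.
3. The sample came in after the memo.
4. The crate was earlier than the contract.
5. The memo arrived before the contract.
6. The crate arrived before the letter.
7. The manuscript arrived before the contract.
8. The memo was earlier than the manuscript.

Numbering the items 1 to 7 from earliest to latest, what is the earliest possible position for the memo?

2

The parcel must come before the memo — 1 forced predecessor.
Nothing else is forced ahead of the memo, so its earliest slot is position 1 + 1 = 2.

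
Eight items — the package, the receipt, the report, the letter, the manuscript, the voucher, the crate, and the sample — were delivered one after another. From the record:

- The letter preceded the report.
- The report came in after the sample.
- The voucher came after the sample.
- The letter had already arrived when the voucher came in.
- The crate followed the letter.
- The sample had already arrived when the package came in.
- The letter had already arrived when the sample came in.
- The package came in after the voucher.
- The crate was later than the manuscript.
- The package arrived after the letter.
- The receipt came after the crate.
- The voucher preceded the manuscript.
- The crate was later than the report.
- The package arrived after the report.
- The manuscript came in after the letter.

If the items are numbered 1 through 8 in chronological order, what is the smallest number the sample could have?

The letter must come before the sample — 1 forced predecessor.
Nothing else is forced ahead of the sample, so its earliest slot is position 1 + 1 = 2.

2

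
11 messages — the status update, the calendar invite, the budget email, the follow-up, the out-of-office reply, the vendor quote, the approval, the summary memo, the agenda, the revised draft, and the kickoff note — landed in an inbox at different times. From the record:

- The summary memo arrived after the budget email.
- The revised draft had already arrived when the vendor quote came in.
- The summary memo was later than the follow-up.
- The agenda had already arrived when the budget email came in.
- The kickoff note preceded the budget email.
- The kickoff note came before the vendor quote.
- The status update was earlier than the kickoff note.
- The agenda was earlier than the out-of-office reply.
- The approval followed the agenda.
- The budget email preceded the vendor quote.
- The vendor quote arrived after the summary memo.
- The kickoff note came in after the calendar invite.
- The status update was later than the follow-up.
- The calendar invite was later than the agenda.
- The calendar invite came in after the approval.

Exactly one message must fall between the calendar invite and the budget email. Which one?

Tracing the constraints gives the calendar invite → the kickoff note → the budget email, so the kickoff note sits after the calendar invite and before the budget email.
No other message is forced both after the calendar invite and before the budget email.

the kickoff note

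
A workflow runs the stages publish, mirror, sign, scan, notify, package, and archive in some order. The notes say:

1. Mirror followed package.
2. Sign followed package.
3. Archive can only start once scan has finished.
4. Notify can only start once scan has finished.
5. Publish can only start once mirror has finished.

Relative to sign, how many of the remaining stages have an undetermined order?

5

Forced before sign: package.
That leaves archive, mirror, notify, publish, and scan with no forced order relative to sign — 5.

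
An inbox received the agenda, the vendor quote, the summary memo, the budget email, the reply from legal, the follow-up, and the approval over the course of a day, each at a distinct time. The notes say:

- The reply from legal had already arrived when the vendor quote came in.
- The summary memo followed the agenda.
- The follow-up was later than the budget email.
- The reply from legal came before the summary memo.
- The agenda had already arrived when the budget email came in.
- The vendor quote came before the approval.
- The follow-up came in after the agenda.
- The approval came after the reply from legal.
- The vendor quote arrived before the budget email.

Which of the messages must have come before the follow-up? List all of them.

the agenda, the budget email, the reply from legal, the vendor quote

Directly stated before the follow-up: the agenda and the budget email.
The reply from legal reaches the follow-up via the reply from legal → the vendor quote → the budget email → the follow-up.
The vendor quote reaches the follow-up via the vendor quote → the budget email → the follow-up.
No chain forces the approval (or any of the others) ahead of the follow-up.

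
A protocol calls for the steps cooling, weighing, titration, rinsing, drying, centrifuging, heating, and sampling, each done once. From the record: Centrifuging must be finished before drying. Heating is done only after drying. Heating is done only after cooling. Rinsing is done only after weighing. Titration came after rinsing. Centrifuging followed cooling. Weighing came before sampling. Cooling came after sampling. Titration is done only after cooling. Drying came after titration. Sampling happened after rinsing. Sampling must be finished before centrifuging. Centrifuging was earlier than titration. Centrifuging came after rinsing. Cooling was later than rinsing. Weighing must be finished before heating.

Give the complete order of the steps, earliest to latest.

The constraints fix every adjacent pair, so only one ordering works:
weighing → rinsing → sampling → cooling → centrifuging → titration → drying → heating.

weighing, rinsing, sampling, cooling, centrifuging, titration, drying, heating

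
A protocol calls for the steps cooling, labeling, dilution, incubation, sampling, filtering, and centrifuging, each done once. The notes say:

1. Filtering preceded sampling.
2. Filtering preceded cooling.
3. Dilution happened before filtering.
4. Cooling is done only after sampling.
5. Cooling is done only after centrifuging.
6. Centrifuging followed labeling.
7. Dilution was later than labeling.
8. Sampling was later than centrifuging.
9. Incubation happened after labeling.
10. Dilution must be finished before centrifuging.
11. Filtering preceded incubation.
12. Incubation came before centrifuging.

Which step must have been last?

Every other step has a chain of constraints placing it before cooling, so cooling is last.

cooling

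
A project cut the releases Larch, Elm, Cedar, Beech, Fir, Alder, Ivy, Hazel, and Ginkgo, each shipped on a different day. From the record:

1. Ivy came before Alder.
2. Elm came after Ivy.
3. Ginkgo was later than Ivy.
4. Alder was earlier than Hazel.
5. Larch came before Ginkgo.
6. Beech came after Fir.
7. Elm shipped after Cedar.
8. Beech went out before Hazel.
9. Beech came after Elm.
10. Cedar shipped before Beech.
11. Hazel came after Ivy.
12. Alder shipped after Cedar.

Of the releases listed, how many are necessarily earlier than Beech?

Directly stated before Beech: Cedar, Elm, and Fir.
Ivy reaches Beech via Ivy → Elm → Beech.
No chain forces Larch (or any of the others) ahead of Beech.
That's Cedar, Elm, Fir, and Ivy — 4 in all.

4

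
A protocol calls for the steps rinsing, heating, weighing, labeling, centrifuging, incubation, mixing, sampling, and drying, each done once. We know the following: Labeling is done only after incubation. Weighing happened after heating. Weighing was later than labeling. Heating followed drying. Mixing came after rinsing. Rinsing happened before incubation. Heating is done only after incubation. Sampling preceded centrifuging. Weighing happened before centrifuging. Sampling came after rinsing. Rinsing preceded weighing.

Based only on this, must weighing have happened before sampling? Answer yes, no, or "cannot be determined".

No chain of stated constraints runs from weighing to sampling, and none runs from sampling to weighing either.
So the relative order of weighing and sampling is not fixed by the given facts.

cannot be determined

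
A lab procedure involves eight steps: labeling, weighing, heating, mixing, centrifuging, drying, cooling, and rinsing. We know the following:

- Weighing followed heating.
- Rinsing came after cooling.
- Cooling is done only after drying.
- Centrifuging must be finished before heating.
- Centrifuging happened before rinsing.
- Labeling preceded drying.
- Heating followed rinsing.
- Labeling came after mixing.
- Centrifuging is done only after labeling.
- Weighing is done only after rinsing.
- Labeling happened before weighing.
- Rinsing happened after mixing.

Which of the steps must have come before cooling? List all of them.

Directly stated before cooling: drying.
Labeling reaches cooling via labeling → drying → cooling.
Mixing reaches cooling via mixing → labeling → drying → cooling.

drying, labeling, mixing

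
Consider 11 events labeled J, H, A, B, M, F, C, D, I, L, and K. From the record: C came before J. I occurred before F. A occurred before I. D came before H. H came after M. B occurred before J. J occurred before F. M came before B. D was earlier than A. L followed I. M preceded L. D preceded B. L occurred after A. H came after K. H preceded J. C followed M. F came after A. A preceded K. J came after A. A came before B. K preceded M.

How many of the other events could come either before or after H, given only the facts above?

4

Forced before H: A, D, K, and M; forced after H: F and J.
That leaves B, C, I, and L with no forced order relative to H — 4.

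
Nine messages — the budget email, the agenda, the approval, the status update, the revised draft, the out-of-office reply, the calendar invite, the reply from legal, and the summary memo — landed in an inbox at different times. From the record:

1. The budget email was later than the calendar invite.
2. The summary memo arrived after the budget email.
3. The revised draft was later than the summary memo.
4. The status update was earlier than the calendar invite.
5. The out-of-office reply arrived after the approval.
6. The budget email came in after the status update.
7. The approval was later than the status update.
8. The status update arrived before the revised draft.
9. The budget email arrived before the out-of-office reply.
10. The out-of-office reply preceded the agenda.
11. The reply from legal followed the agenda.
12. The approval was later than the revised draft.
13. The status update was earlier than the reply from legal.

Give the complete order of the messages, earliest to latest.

the status update, the calendar invite, the budget email, the summary memo, the revised draft, the approval, the out-of-office reply, the agenda, the reply from legal

The constraints fix every adjacent pair, so only one ordering works:
the status update → the calendar invite → the budget email → the summary memo → the revised draft → the approval → the out-of-office reply → the agenda → the reply from legal.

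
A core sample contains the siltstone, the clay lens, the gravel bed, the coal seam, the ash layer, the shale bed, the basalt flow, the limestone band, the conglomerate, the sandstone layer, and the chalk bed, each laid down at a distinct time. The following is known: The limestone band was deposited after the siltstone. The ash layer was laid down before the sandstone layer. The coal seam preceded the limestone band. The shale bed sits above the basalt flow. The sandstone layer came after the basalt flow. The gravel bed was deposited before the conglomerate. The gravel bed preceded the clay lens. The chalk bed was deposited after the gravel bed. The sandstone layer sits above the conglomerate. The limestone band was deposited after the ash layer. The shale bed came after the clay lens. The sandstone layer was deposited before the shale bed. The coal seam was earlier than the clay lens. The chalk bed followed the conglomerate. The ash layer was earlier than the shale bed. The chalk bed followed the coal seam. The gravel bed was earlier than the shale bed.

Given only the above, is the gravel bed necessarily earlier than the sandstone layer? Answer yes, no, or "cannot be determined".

Chain the constraints: the gravel bed → the conglomerate → the sandstone layer. Each link is directly stated, so the gravel bed comes before the sandstone layer.

yes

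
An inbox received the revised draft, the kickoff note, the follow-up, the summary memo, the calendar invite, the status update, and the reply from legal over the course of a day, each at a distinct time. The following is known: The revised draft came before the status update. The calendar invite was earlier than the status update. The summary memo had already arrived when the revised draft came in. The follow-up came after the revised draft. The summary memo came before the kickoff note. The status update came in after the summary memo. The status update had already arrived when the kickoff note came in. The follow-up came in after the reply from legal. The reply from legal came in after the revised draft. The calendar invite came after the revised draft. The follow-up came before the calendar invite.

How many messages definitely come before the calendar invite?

4

Directly stated before the calendar invite: the follow-up and the revised draft.
The reply from legal reaches the calendar invite via the reply from legal → the follow-up → the calendar invite.
The summary memo reaches the calendar invite via the summary memo → the revised draft → the calendar invite.
No chain forces the status update (or any of the others) ahead of the calendar invite.
That's the follow-up, the reply from legal, the revised draft, and the summary memo — 4 in all.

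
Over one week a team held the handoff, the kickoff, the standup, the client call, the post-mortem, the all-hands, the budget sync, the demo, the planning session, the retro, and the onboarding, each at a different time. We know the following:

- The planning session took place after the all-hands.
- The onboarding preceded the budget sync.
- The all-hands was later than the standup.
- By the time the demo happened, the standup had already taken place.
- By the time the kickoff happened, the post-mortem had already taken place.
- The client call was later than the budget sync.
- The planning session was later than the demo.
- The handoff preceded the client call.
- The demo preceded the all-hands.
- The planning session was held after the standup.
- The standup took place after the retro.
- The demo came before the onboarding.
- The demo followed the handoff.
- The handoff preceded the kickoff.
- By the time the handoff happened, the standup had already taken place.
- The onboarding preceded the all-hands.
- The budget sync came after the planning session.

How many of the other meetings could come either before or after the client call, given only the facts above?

2

Forced before the client call: the all-hands, the budget sync, the demo, the handoff, the onboarding, the planning session, the retro, and the standup.
That leaves the kickoff and the post-mortem with no forced order relative to the client call — 2.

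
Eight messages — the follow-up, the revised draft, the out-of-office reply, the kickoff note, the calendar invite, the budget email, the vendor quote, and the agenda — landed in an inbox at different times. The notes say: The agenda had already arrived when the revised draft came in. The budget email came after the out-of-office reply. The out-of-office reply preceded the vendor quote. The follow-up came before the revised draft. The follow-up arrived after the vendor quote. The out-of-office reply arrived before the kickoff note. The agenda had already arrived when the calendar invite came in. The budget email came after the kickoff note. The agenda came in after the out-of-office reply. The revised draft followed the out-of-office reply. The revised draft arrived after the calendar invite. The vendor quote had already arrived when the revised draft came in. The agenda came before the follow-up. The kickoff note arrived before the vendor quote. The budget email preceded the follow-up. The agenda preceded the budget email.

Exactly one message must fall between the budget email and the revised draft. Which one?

Tracing the constraints gives the budget email → the follow-up → the revised draft, so the follow-up sits after the budget email and before the revised draft.
No other message is forced both after the budget email and before the revised draft.

the follow-up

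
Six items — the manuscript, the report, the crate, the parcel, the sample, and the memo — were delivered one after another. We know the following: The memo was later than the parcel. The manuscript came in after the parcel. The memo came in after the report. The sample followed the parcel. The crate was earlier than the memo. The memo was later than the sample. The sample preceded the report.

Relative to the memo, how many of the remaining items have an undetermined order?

Forced before the memo: the crate, the parcel, the report, and the sample.
That leaves the manuscript with no forced order relative to the memo — 1.

1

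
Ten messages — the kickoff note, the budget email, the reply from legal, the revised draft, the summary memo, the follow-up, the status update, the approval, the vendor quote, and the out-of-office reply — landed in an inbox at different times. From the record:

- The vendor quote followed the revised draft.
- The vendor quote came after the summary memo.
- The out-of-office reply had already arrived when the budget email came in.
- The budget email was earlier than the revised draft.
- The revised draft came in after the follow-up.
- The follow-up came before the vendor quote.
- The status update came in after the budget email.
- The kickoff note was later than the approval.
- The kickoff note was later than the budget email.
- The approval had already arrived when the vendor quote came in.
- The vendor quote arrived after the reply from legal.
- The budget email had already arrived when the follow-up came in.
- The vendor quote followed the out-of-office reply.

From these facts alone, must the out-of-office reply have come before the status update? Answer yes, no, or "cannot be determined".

Chain the constraints: the out-of-office reply → the budget email → the status update. Each link is directly stated, so the out-of-office reply comes before the status update.

yes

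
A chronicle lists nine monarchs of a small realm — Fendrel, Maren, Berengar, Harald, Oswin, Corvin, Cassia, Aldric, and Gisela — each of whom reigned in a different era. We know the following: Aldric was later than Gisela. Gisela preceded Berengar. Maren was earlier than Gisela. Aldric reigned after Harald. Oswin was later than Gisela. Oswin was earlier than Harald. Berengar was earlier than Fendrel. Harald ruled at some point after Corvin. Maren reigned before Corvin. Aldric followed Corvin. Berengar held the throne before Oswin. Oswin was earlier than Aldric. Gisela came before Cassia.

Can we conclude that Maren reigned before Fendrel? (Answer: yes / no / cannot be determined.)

Chain the constraints: Maren → Gisela → Berengar → Fendrel. Each link is directly stated, so Maren comes before Fendrel.

yes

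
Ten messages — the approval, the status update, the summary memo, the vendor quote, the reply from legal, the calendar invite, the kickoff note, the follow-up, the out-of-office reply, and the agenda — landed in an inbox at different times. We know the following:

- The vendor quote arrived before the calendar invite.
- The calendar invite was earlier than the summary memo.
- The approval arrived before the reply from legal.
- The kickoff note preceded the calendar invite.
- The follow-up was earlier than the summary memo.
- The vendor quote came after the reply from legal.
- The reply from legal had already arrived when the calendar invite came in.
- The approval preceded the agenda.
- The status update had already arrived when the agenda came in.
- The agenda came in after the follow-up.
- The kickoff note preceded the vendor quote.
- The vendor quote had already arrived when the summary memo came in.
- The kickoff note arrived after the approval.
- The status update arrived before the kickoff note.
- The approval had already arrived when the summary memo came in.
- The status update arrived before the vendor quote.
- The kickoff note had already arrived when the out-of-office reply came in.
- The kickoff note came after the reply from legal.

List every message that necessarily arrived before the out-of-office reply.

Directly stated before the out-of-office reply: the kickoff note.
The approval reaches the out-of-office reply via the approval → the kickoff note → the out-of-office reply.
The reply from legal reaches the out-of-office reply via the reply from legal → the kickoff note → the out-of-office reply.
The status update reaches the out-of-office reply via the status update → the kickoff note → the out-of-office reply.
No chain forces the summary memo (or any of the others) ahead of the out-of-office reply.

the approval, the kickoff note, the reply from legal, the status update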